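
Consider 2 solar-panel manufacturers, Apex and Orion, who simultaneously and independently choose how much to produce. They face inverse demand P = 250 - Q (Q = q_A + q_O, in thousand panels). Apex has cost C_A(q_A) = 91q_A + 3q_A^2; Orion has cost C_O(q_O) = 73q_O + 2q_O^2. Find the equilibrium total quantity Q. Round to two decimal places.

Apex's profit: π_A = (250 - Q)q_A - (91q_A + 3q_A²). Setting ∂π_A/∂q_A = 0: 159 - 8q_A - (q_O) = 0.
Orion's first-order condition: 177 - 6q_O - (q_A) = 0.
So q_A = (159 - q_O)/8 and q_O = (177 - q_A)/6.
Solving the pair: q_A = 777/47, q_O = 1257/47.
Total output Q = 777/47 + 1257/47 = 43.2766.

43.28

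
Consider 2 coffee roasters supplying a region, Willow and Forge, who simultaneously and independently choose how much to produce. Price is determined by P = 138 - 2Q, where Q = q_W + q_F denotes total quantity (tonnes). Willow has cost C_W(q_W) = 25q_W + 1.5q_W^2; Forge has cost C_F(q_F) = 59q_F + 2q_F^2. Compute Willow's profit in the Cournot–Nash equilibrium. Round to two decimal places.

720.34

Willow's profit: π_W = (138 - 2Q)q_W - (25q_W + (3/2)q_W²). Setting ∂π_W/∂q_W = 0: 113 - 7q_W - 2(q_F) = 0.
Forge's first-order condition: 79 - 8q_F - 2(q_W) = 0.
Rearranging gives the reaction functions q_W = (113 - 2q_F)/7 and q_F = (79 - 2q_W)/8.
Solving the pair: q_W = 373/26, q_F = 327/52.
Price P = 138 - 2·(1073/52) = 96.7308.
Willow's profit: 96.7308·(373/26) - 25·(373/26) - (3/2)(373/26)² = 720.3425.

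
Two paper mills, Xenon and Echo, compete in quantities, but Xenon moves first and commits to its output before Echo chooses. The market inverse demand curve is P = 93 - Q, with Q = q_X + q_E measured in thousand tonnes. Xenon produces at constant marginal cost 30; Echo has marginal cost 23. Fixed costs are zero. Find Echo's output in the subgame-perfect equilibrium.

21

Solve by backward induction. Given q_X, the follower Echo maximises π_E = (93 - q_X - q_E)q_E - 23q_E.
Setting the follower's marginal profit to zero, 70 - q_X - 2q_E = 0, i.e. q_E = (70 - q_X)/2.
Xenon substitutes q_E(q_X) into its own profit: π_X = q_X(93 - q_X - (70 - q_X)/2) - 30q_X = (58 - (1/2)q_X)q_X - 30q_X.
Leader FOC: 28 - q_X = 0, so q_X = 28.
Then q_E = (70 - 28)/2 = 21.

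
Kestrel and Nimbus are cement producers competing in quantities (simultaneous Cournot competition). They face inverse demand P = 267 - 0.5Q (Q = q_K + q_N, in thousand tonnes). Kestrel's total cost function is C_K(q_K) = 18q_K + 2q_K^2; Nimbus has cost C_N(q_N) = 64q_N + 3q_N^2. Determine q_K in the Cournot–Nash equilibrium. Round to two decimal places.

47.24

Kestrel's profit: π_K = (267 - 0.5Q)q_K - (18q_K + 2q_K²). Setting ∂π_K/∂q_K = 0: 249 - 5q_K - (1/2)(q_N) = 0.
Nimbus's profit: π_N = (267 - 0.5Q)q_N - (64q_N + 3q_N²). Setting ∂π_N/∂q_N = 0: 203 - 7q_N - (1/2)(q_K) = 0.
Rearranging gives the reaction functions q_K = (249 - (1/2)q_N)/5 and q_N = (203 - (1/2)q_K)/7.
Solving the pair: q_K = 47.2374, q_N = 25.6259.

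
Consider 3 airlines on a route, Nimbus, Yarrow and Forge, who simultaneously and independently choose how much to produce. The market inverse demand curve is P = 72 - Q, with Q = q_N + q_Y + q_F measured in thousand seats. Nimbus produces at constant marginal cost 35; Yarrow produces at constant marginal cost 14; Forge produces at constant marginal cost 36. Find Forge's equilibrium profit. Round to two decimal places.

10.56

Nimbus's profit: π_N = (72 - Q)q_N - (35q_N). Setting ∂π_N/∂q_N = 0: 37 - 2q_N - (q_Y + q_F) = 0.
Yarrow's profit: π_Y = (72 - Q)q_Y - (14q_Y). Setting ∂π_Y/∂q_Y = 0: 58 - 2q_Y - (q_N + q_F) = 0.
Forge's first-order condition: 36 - 2q_F - (q_N + q_Y) = 0.
Adding the 3 first-order conditions: 131 − 4Q = 0, so Q = 131/4.
Back-substituting: q_N = (37 − 131/4) = 17/4, q_Y = (58 − 131/4) = 101/4, q_F = (36 − 131/4) = 13/4.
Price P = 72 - 131/4 = 157/4.
Forge's profit: (157/4 - 36)·(13/4) = 169/16.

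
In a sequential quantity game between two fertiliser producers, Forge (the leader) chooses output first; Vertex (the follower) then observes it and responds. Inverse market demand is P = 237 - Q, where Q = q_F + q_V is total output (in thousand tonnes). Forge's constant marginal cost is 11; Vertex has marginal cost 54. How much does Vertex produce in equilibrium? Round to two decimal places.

Solve by backward induction. Given q_F, the follower Vertex maximises π_V = (237 - q_F - q_V)q_V - 54q_V.
Setting the follower's marginal profit to zero, 183 - q_F - 2q_V = 0, i.e. q_V = (183 - q_F)/2.
Forge substitutes q_V(q_F) into its own profit: π_F = q_F(237 - q_F - (183 - q_F)/2) - 11q_F = (291/2 - (1/2)q_F)q_F - 11q_F.
The leader's first-order condition 269/2 - q_F = 0 yields q_F = 269/2.
Then q_V = (183 - 269/2)/2 = 97/4.

24.25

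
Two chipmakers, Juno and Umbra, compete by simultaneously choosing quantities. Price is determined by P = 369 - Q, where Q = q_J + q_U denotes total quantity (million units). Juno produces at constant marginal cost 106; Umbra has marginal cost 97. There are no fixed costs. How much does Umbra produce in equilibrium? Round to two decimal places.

Juno's profit: π_J = (369 - Q)q_J - (106q_J). Setting ∂π_J/∂q_J = 0: 263 - 2q_J - (q_U) = 0.
Umbra's first-order condition: 272 - 2q_U - (q_J) = 0.
Rearranging gives the reaction functions q_J = (263 - q_U)/2 and q_U = (272 - q_J)/2.
Substituting one into the other gives q_J = 254/3 and q_U = 281/3.

93.67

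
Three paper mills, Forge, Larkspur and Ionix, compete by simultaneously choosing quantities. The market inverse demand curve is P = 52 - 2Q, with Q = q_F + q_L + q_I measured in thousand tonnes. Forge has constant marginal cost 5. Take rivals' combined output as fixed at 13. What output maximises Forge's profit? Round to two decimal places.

With rivals' combined output fixed at 13, Forge's profit is π_F = (52 - 2·13 - 2q_F)q_F - (5q_F) = (26 - 2q_F)q_F - (5q_F).
∂π_F/∂q_F = 21 - 4q_F = 0, so q_F = 21/4.

5.25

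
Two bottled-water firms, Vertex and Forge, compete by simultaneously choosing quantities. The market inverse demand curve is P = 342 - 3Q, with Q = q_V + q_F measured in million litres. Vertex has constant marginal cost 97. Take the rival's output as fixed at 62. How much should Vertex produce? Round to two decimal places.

9.83

With the rival's output fixed at 62, Vertex's profit is π_V = (342 - 3·62 - 3q_V)q_V - (97q_V) = (156 - 3q_V)q_V - (97q_V).
∂π_V/∂q_V = 59 - 6q_V = 0, so q_V = 59/6.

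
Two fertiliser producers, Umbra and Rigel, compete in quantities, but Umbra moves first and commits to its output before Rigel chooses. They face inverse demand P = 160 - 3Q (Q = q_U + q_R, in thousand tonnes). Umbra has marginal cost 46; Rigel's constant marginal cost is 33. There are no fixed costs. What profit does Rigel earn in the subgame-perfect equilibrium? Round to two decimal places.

The follower Rigel best-responds to any q_U: π_R = (160 - 3Q)q_R - 33q_R.
Follower FOC: 127 - 3q_U - 6q_R = 0, so q_R(q_U) = (127 - 3q_U)/6.
The leader anticipates this reaction. Substituting into P = 160 - 3Q gives P = 193/2 - (3/2)q_U, so π_U = (193/2 - (3/2)q_U)q_U - 46q_U.
Leader FOC: 101/2 - 3q_U = 0, so q_U = 101/6.
Then q_R = (127 - 3·(101/6))/6 = 51/4.
Price P = 160 - 3·(355/12) = 285/4.
Rigel's profit: (285/4 - 33)·(51/4) = 487.6875.

487.69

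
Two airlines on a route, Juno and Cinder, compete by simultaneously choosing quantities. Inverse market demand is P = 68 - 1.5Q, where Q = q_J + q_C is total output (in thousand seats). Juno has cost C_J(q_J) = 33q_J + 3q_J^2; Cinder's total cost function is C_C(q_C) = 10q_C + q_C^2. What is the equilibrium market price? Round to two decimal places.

Juno's profit: π_J = (68 - 1.5Q)q_J - (33q_J + 3q_J²). Setting ∂π_J/∂q_J = 0: 35 - 9q_J - (3/2)(q_C) = 0.
Cinder's first-order condition: 58 - 5q_C - (3/2)(q_J) = 0.
Rearranging gives the reaction functions q_J = (35 - (3/2)q_C)/9 and q_C = (58 - (3/2)q_J)/5.
Solving the pair: q_J = 352/171, q_C = 626/57.
Total output Q = 13.0409, so price P = 68 - (3/2)·13.0409 = 48.4386.

48.44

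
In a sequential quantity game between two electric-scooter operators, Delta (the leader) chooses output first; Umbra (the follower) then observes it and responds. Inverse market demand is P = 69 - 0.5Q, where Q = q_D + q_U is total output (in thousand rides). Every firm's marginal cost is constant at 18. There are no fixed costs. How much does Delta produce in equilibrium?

Solve by backward induction. Given q_D, the follower Umbra maximises π_U = (69 - (1/2)q_D - (1/2)q_U)q_U - 18q_U.
Setting the follower's marginal profit to zero, 51 - (1/2)q_D - q_U = 0, i.e. q_U = (51 - (1/2)q_D).
Delta substitutes q_U(q_D) into its own profit: π_D = q_D(69 - (1/2)q_D - (51 - (1/2)q_D)/2) - 18q_D = (87/2 - (1/4)q_D)q_D - 18q_D.
Leader FOC: 51/2 - (1/2)q_D = 0, so q_D = 51.
Then q_U = (51 - (1/2)·51) = 51/2.

51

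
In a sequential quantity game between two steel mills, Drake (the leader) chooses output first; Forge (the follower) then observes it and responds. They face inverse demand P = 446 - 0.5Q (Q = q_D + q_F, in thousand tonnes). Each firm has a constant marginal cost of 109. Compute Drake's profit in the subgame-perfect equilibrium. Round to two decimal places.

28392.25

Solve by backward induction. Given q_D, the follower Forge maximises π_F = (446 - (1/2)q_D - (1/2)q_F)q_F - 109q_F.
∂π_F/∂q_F = 337 - (1/2)q_D - q_F = 0 gives the reaction function q_F = (337 - (1/2)q_D).
Drake substitutes q_F(q_D) into its own profit: π_D = q_D(446 - (1/2)q_D - (337 - (1/2)q_D)/2) - 109q_D = (555/2 - (1/4)q_D)q_D - 109q_D.
Leader FOC: 337/2 - (1/2)q_D = 0, so q_D = 337.
Then q_F = (337 - (1/2)·337) = 337/2.
Price P = 446 - (1/2)·(1011/2) = 773/4.
Drake's profit: (773/4 - 109)·337 = 28392.2500.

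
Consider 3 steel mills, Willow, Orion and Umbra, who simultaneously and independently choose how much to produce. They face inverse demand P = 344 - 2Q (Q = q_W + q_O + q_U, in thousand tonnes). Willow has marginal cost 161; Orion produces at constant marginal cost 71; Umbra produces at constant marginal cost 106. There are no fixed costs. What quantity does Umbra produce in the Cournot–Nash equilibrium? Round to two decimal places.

32.25

Willow's profit: π_W = (344 - 2Q)q_W - (161q_W). Setting ∂π_W/∂q_W = 0: 183 - 4q_W - 2(q_O + q_U) = 0.
Orion's first-order condition: 273 - 4q_O - 2(q_W + q_U) = 0.
Umbra's first-order condition: 238 - 4q_U - 2(q_W + q_O) = 0.
Summing all 3 equations gives 694 − 8Q = 0, hence Q = 347/4.
Back-substituting: q_W = (183 − 347/2)/2 = 19/4, q_O = (273 − 347/2)/2 = 199/4, q_U = (238 − 347/2)/2 = 129/4.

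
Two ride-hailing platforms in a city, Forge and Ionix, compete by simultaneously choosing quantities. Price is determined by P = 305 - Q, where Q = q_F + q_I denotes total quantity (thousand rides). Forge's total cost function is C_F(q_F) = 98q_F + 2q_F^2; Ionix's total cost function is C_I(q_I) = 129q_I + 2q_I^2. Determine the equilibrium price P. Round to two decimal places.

Forge's profit: π_F = (305 - Q)q_F - (98q_F + 2q_F²). Setting ∂π_F/∂q_F = 0: 207 - 6q_F - (q_I) = 0.
Ionix's profit: π_I = (305 - Q)q_I - (129q_I + 2q_I²). Setting ∂π_I/∂q_I = 0: 176 - 6q_I - (q_F) = 0.
Best responses: q_F = (207 - q_I)/6, q_I = (176 - q_F)/6.
Substituting one into the other gives q_F = 1066/35 and q_I = 849/35.
Total output Q = 383/7, so price P = 305 - 383/7 = 1752/7.

250.29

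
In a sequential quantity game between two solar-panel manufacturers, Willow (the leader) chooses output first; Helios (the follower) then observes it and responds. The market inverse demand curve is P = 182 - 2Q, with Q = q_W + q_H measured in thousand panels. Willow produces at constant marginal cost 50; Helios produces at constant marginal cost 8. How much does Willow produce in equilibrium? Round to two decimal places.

Solve by backward induction. Given q_W, the follower Helios maximises π_H = (182 - 2q_W - 2q_H)q_H - 8q_H.
Setting the follower's marginal profit to zero, 174 - 2q_W - 4q_H = 0, i.e. q_H = (174 - 2q_W)/4.
Willow substitutes q_H(q_W) into its own profit: π_W = q_W(182 - 2q_W - (174 - 2q_W)/2) - 50q_W = (95 - q_W)q_W - 50q_W.
Maximising: ∂π_W/∂q_W = 45 - 2q_W = 0, giving q_W = 45/2.
Then q_H = (174 - 2·(45/2))/4 = 129/4.

22.50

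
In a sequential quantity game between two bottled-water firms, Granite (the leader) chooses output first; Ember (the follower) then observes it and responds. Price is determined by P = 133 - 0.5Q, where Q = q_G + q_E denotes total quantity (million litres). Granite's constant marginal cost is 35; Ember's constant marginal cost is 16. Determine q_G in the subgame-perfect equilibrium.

The follower Ember best-responds to any q_G: π_E = (133 - 0.5Q)q_E - 16q_E.
∂π_E/∂q_E = 117 - (1/2)q_G - q_E = 0 gives the reaction function q_E = (117 - (1/2)q_G).
Granite substitutes q_E(q_G) into its own profit: π_G = q_G(133 - (1/2)q_G - (117 - (1/2)q_G)/2) - 35q_G = (149/2 - (1/4)q_G)q_G - 35q_G.
The leader's first-order condition 79/2 - (1/2)q_G = 0 yields q_G = 79.
Then q_E = (117 - (1/2)·79) = 155/2.

79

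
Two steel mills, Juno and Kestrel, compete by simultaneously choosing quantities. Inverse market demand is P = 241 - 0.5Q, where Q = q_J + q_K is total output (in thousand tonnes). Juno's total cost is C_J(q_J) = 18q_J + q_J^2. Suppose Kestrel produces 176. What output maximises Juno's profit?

45

With the rival's output fixed at 176, Juno's profit is π_J = (241 - (1/2)·176 - (1/2)q_J)q_J - (18q_J + q_J²) = (153 - (1/2)q_J)q_J - (18q_J + q_J²).
∂π_J/∂q_J = 135 - 3q_J = 0, so q_J = 45.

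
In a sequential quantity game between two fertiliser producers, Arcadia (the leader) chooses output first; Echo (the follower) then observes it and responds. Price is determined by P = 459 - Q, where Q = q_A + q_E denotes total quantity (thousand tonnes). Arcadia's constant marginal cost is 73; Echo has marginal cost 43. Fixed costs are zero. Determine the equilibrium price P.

162

Solve by backward induction. Given q_A, the follower Echo maximises π_E = (459 - q_A - q_E)q_E - 43q_E.
Setting the follower's marginal profit to zero, 416 - q_A - 2q_E = 0, i.e. q_E = (416 - q_A)/2.
The leader anticipates this reaction. Substituting into P = 459 - Q gives P = 251 - (1/2)q_A, so π_A = (251 - (1/2)q_A)q_A - 73q_A.
Maximising: ∂π_A/∂q_A = 178 - q_A = 0, giving q_A = 178.
Then q_E = (416 - 178)/2 = 119.
Total output Q = 297, so price P = 459 - 297 = 162.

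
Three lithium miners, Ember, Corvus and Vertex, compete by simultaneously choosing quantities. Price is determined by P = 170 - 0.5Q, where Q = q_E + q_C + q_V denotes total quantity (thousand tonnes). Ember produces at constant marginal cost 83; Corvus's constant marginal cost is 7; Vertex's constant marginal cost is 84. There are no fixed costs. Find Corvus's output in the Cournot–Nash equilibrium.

158

Ember's profit: π_E = (170 - 0.5Q)q_E - (83q_E). Setting ∂π_E/∂q_E = 0: 87 - q_E - (1/2)(q_C + q_V) = 0.
Corvus's first-order condition: 163 - q_C - (1/2)(q_E + q_V) = 0.
Vertex's profit: π_V = (170 - 0.5Q)q_V - (84q_V). Setting ∂π_V/∂q_V = 0: 86 - q_V - (1/2)(q_E + q_C) = 0.
Summing all 3 equations gives 336 − 2Q = 0, hence Q = 168.
Back-substituting: q_E = (87 − 84)/(1/2) = 6, q_C = (163 − 84)/(1/2) = 158, q_V = (86 − 84)/(1/2) = 4.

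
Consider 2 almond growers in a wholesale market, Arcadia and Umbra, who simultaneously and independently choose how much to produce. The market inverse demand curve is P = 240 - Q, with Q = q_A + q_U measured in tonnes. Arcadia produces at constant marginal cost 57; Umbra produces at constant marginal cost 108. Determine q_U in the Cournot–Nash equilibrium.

Arcadia's profit: π_A = (240 - Q)q_A - (57q_A). Setting ∂π_A/∂q_A = 0: 183 - 2q_A - (q_U) = 0.
Umbra's first-order condition: 132 - 2q_U - (q_A) = 0.
So q_A = (183 - q_U)/2 and q_U = (132 - q_A)/2.
Substituting one into the other gives q_A = 78 and q_U = 27.

27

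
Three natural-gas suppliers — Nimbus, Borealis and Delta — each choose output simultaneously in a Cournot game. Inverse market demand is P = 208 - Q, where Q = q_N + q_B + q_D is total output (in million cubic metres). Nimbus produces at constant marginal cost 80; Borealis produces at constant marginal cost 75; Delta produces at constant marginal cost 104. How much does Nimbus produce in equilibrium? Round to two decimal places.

36.75

Nimbus's profit: π_N = (208 - Q)q_N - (80q_N). Setting ∂π_N/∂q_N = 0: 128 - 2q_N - (q_B + q_D) = 0.
Borealis's first-order condition: 133 - 2q_B - (q_N + q_D) = 0.
Delta's first-order condition: 104 - 2q_D - (q_N + q_B) = 0.
Adding the 3 conditions: 365 − 2Q − 2Q = 0, i.e. Q = 365/4.
Back-substituting: q_N = (128 − 365/4) = 147/4, q_B = (133 − 365/4) = 167/4, q_D = (104 − 365/4) = 51/4.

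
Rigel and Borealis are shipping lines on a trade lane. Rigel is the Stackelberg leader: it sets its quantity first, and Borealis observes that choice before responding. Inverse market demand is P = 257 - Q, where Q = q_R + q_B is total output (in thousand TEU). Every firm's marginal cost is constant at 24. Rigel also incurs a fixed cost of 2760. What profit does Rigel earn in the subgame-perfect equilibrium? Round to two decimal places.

4026.13

The follower Borealis best-responds to any q_R: π_B = (257 - Q)q_B - 24q_B.
Setting the follower's marginal profit to zero, 233 - q_R - 2q_B = 0, i.e. q_B = (233 - q_R)/2.
Rigel substitutes q_B(q_R) into its own profit: π_R = q_R(257 - q_R - (233 - q_R)/2) - 24q_R = (281/2 - (1/2)q_R)q_R - 24q_R.
Leader FOC: 233/2 - q_R = 0, so q_R = 233/2.
Then q_B = (233 - 233/2)/2 = 233/4.
Price P = 257 - 699/4 = 329/4.
Rigel's profit: (329/4 - 24)·(233/2) - 2760 = 4026.1250.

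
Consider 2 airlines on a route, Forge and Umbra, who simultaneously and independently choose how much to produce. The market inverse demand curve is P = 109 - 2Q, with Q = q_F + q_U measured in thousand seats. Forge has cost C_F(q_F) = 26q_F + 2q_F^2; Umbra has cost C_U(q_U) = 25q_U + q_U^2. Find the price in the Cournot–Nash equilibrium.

Forge's profit: π_F = (109 - 2Q)q_F - (26q_F + 2q_F²). Setting ∂π_F/∂q_F = 0: 83 - 8q_F - 2(q_U) = 0.
Umbra's first-order condition: 84 - 6q_U - 2(q_F) = 0.
Rearranging gives the reaction functions q_F = (83 - 2q_U)/8 and q_U = (84 - 2q_F)/6.
Solving the pair: q_F = 15/2, q_U = 23/2.
Total output Q = 19, so price P = 109 - 2·19 = 71.

71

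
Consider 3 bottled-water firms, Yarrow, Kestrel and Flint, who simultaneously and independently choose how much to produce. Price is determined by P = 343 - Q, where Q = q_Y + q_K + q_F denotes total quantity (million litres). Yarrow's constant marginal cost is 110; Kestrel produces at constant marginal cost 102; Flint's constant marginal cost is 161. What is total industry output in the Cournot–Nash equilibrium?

Yarrow's profit: π_Y = (343 - Q)q_Y - (110q_Y). Setting ∂π_Y/∂q_Y = 0: 233 - 2q_Y - (q_K + q_F) = 0.
Kestrel's profit: π_K = (343 - Q)q_K - (102q_K). Setting ∂π_K/∂q_K = 0: 241 - 2q_K - (q_Y + q_F) = 0.
Flint's first-order condition: 182 - 2q_F - (q_Y + q_K) = 0.
Adding the 3 first-order conditions: 656 − 4Q = 0, so Q = 164.
Back-substituting: q_Y = (233 − 164) = 69, q_K = (241 − 164) = 77, q_F = (182 − 164) = 18.
Total output Q = 69 + 77 + 18 = 164.

164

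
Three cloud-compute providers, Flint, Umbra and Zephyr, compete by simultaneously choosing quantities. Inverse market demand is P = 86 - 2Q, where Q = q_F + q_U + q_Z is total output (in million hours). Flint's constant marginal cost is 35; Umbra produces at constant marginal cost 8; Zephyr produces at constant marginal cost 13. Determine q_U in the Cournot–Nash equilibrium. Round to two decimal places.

13.75

Flint's profit: π_F = (86 - 2Q)q_F - (35q_F). Setting ∂π_F/∂q_F = 0: 51 - 4q_F - 2(q_U + q_Z) = 0.
Umbra's first-order condition: 78 - 4q_U - 2(q_F + q_Z) = 0.
Zephyr's profit: π_Z = (86 - 2Q)q_Z - (13q_Z). Setting ∂π_Z/∂q_Z = 0: 73 - 4q_Z - 2(q_F + q_U) = 0.
Adding the 3 first-order conditions: 202 − 8Q = 0, so Q = 101/4.
Back-substituting: q_F = (51 − 101/2)/2 = 1/4, q_U = (78 − 101/2)/2 = 55/4, q_Z = (73 − 101/2)/2 = 45/4.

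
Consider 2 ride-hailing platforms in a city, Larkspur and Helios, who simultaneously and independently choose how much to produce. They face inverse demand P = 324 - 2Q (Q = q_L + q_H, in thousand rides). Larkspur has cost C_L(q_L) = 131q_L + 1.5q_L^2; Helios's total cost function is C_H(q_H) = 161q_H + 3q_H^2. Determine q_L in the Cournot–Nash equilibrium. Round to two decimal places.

24.30

Larkspur's profit: π_L = (324 - 2Q)q_L - (131q_L + (3/2)q_L²). Setting ∂π_L/∂q_L = 0: 193 - 7q_L - 2(q_H) = 0.
Helios's first-order condition: 163 - 10q_H - 2(q_L) = 0.
Rearranging gives the reaction functions q_L = (193 - 2q_H)/7 and q_H = (163 - 2q_L)/10.
Substituting one into the other gives q_L = 802/33 and q_H = 755/66.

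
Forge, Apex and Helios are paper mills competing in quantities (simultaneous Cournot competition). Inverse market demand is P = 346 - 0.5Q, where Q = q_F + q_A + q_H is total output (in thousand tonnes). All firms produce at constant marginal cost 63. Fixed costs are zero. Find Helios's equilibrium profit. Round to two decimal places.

A representative firm's profit is π_i = q_i(346 - 0.5Q) - 63q_i.
First-order condition (treating rivals' output as given): 283 - q_i - (1/2)·Σ_{j≠i} q_j = 0.
By symmetry each firm produces the same amount; substituting Σ_{j≠i} q_j = 2q_i yields q_i = 283/2.
Price P = 346 - (1/2)·(849/2) = 535/4.
Helios's profit: (535/4 - 63)·(283/2) = 10011.1250.

10011.13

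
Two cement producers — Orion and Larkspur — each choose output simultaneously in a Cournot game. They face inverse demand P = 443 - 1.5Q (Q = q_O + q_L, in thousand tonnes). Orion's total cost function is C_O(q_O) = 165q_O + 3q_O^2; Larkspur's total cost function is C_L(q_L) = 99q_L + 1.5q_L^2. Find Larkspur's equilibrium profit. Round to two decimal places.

Orion's profit: π_O = (443 - 1.5Q)q_O - (165q_O + 3q_O²). Setting ∂π_O/∂q_O = 0: 278 - 9q_O - (3/2)(q_L) = 0.
Larkspur's first-order condition: 344 - 6q_L - (3/2)(q_O) = 0.
So q_O = (278 - (3/2)q_L)/9 and q_L = (344 - (3/2)q_O)/6.
Substituting one into the other gives q_O = 512/23 and q_L = 51.7681.
Price P = 443 - (3/2)·74.0290 = 331.9565.
Larkspur's profit: 331.9565·51.7681 - 99·51.7681 - (3/2)·51.7681² = 8039.8135.

8039.81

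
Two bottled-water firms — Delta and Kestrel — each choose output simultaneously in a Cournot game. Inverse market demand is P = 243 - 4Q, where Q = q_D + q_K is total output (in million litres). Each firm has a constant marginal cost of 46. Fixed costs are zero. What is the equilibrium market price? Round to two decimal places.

111.67

A representative firm's profit is π_i = q_i(243 - 4Q) - 46q_i.
First-order condition (treating rivals' output as given): 197 - 8q_i - 4q_j = 0.
With identical firms every q_j equals q_i, so q_j = q_i and 197 = 12q_i, giving q_i = 197/12.
Total output Q = 197/6, so price P = 243 - 4·(197/6) = 335/3.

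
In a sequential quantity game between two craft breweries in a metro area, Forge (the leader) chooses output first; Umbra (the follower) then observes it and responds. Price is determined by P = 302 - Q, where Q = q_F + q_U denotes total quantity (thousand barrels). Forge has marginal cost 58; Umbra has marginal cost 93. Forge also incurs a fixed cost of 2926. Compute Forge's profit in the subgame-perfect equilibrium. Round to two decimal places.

Solve by backward induction. Given q_F, the follower Umbra maximises π_U = (302 - q_F - q_U)q_U - 93q_U.
Follower FOC: 209 - q_F - 2q_U = 0, so q_U(q_F) = (209 - q_F)/2.
Forge substitutes q_U(q_F) into its own profit: π_F = q_F(302 - q_F - (209 - q_F)/2) - 58q_F = (395/2 - (1/2)q_F)q_F - 58q_F.
The leader's first-order condition 279/2 - q_F = 0 yields q_F = 279/2.
Then q_U = (209 - 279/2)/2 = 139/4.
Price P = 302 - 697/4 = 511/4.
Forge's profit: (511/4 - 58)·(279/2) - 2926 = 6804.1250.

6804.13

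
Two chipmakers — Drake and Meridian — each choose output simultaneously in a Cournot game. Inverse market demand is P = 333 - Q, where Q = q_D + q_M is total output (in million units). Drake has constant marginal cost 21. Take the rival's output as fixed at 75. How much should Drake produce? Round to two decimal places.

With the rival's output fixed at 75, Drake's profit is π_D = (333 - 75 - q_D)q_D - (21q_D) = (258 - q_D)q_D - (21q_D).
∂π_D/∂q_D = 237 - 2q_D = 0, so q_D = 237/2.

118.50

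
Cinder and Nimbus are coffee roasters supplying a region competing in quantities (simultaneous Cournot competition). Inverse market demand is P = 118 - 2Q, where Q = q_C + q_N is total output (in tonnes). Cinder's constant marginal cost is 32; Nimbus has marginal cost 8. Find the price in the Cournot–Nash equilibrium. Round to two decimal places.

52.67

Cinder's profit: π_C = (118 - 2Q)q_C - (32q_C). Setting ∂π_C/∂q_C = 0: 86 - 4q_C - 2(q_N) = 0.
Nimbus's profit: π_N = (118 - 2Q)q_N - (8q_N). Setting ∂π_N/∂q_N = 0: 110 - 4q_N - 2(q_C) = 0.
Best responses: q_C = (86 - 2q_N)/4, q_N = (110 - 2q_C)/4.
Substituting one into the other gives q_C = 31/3 and q_N = 67/3.
Total output Q = 98/3, so price P = 118 - 2·(98/3) = 158/3.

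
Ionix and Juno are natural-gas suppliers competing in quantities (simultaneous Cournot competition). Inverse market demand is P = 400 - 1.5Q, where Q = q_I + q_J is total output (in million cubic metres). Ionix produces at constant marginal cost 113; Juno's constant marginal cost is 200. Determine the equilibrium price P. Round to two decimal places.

237.67

Ionix's profit: π_I = (400 - 1.5Q)q_I - (113q_I). Setting ∂π_I/∂q_I = 0: 287 - 3q_I - (3/2)(q_J) = 0.
Juno's first-order condition: 200 - 3q_J - (3/2)(q_I) = 0.
So q_I = (287 - (3/2)q_J)/3 and q_J = (200 - (3/2)q_I)/3.
Substituting one into the other gives q_I = 748/9 and q_J = 226/9.
Total output Q = 974/9, so price P = 400 - (3/2)·(974/9) = 713/3.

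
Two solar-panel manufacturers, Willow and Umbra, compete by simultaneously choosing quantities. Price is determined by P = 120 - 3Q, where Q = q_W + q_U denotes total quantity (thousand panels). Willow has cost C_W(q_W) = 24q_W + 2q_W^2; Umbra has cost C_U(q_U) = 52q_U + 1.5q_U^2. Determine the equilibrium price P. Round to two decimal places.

Willow's profit: π_W = (120 - 3Q)q_W - (24q_W + 2q_W²). Setting ∂π_W/∂q_W = 0: 96 - 10q_W - 3(q_U) = 0.
Umbra's first-order condition: 68 - 9q_U - 3(q_W) = 0.
So q_W = (96 - 3q_U)/10 and q_U = (68 - 3q_W)/9.
Substituting one into the other gives q_W = 220/27 and q_U = 392/81.
Total output Q = 1052/81, so price P = 120 - 3·(1052/81) = 81.0370.

81.04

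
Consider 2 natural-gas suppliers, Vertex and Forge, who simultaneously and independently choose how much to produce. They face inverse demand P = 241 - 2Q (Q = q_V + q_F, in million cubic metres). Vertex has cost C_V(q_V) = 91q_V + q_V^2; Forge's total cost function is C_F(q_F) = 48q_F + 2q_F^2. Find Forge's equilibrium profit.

1521

Vertex's profit: π_V = (241 - 2Q)q_V - (91q_V + q_V²). Setting ∂π_V/∂q_V = 0: 150 - 6q_V - 2(q_F) = 0.
Forge's profit: π_F = (241 - 2Q)q_F - (48q_F + 2q_F²). Setting ∂π_F/∂q_F = 0: 193 - 8q_F - 2(q_V) = 0.
Best responses: q_V = (150 - 2q_F)/6, q_F = (193 - 2q_V)/8.
Solving the pair: q_V = 37/2, q_F = 39/2.
Price P = 241 - 2·38 = 165.
Forge's profit: 165·(39/2) - 48·(39/2) - 2(39/2)² = 1521.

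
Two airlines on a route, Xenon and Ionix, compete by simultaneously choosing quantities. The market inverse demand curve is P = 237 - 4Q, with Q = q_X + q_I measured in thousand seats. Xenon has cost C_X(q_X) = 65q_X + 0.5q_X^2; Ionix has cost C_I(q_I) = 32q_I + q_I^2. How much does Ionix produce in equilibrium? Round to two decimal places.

15.64

Xenon's profit: π_X = (237 - 4Q)q_X - (65q_X + (1/2)q_X²). Setting ∂π_X/∂q_X = 0: 172 - 9q_X - 4(q_I) = 0.
Ionix's first-order condition: 205 - 10q_I - 4(q_X) = 0.
So q_X = (172 - 4q_I)/9 and q_I = (205 - 4q_X)/10.
Solving the pair: q_X = 450/37, q_I = 1157/74.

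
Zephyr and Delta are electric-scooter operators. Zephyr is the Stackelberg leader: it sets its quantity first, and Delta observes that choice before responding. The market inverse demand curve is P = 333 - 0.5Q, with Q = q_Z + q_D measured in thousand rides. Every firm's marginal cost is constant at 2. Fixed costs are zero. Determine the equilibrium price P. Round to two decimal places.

The follower Delta best-responds to any q_Z: π_D = (333 - 0.5Q)q_D - 2q_D.
Follower FOC: 331 - (1/2)q_Z - q_D = 0, so q_D(q_Z) = (331 - (1/2)q_Z).
Zephyr substitutes q_D(q_Z) into its own profit: π_Z = q_Z(333 - (1/2)q_Z - (331 - (1/2)q_Z)/2) - 2q_Z = (335/2 - (1/4)q_Z)q_Z - 2q_Z.
Maximising: ∂π_Z/∂q_Z = 331/2 - (1/2)q_Z = 0, giving q_Z = 331.
Then q_D = (331 - (1/2)·331) = 331/2.
Total output Q = 993/2, so price P = 333 - (1/2)·(993/2) = 339/4.

84.75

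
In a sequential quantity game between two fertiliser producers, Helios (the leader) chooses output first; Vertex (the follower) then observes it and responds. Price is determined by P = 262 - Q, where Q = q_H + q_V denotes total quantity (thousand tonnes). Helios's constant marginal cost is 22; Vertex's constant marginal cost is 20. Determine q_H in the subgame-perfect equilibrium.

Solve by backward induction. Given q_H, the follower Vertex maximises π_V = (262 - q_H - q_V)q_V - 20q_V.
Setting the follower's marginal profit to zero, 242 - q_H - 2q_V = 0, i.e. q_V = (242 - q_H)/2.
The leader anticipates this reaction. Substituting into P = 262 - Q gives P = 141 - (1/2)q_H, so π_H = (141 - (1/2)q_H)q_H - 22q_H.
The leader's first-order condition 119 - q_H = 0 yields q_H = 119.
Then q_V = (242 - 119)/2 = 123/2.

119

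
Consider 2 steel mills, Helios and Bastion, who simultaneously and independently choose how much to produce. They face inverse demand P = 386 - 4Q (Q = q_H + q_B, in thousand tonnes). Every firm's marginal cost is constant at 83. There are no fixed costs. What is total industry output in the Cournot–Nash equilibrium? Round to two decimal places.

50.50

A representative firm's profit is π_i = q_i(386 - 4Q) - 83q_i.
Setting ∂π_i/∂q_i = 0 with rivals' quantities fixed: 303 - 8q_i - 4q_j = 0.
By symmetry each firm produces the same amount; substituting q_j = q_i yields q_i = 303/12 = 101/4.
Total output Q = 101/4 + 101/4 = 101/2.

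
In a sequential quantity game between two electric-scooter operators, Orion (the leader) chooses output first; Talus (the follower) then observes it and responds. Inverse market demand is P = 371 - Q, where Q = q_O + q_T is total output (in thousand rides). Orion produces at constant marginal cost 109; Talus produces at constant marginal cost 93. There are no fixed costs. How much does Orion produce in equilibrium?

Solve by backward induction. Given q_O, the follower Talus maximises π_T = (371 - q_O - q_T)q_T - 93q_T.
Setting the follower's marginal profit to zero, 278 - q_O - 2q_T = 0, i.e. q_T = (278 - q_O)/2.
The leader anticipates this reaction. Substituting into P = 371 - Q gives P = 232 - (1/2)q_O, so π_O = (232 - (1/2)q_O)q_O - 109q_O.
The leader's first-order condition 123 - q_O = 0 yields q_O = 123.
Then q_T = (278 - 123)/2 = 155/2.

123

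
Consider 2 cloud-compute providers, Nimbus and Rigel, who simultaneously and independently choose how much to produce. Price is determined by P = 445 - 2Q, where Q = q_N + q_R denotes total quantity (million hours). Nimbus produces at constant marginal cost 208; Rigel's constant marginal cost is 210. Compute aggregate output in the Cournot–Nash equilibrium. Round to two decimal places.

78.67

Nimbus's profit: π_N = (445 - 2Q)q_N - (208q_N). Setting ∂π_N/∂q_N = 0: 237 - 4q_N - 2(q_R) = 0.
Rigel's profit: π_R = (445 - 2Q)q_R - (210q_R). Setting ∂π_R/∂q_R = 0: 235 - 4q_R - 2(q_N) = 0.
So q_N = (237 - 2q_R)/4 and q_R = (235 - 2q_N)/4.
Substituting one into the other gives q_N = 239/6 and q_R = 233/6.
Total output Q = 239/6 + 233/6 = 236/3.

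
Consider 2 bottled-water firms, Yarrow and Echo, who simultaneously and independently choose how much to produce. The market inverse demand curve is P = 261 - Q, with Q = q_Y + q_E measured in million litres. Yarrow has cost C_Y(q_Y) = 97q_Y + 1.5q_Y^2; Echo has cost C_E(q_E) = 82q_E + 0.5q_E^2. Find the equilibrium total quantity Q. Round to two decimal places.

Yarrow's profit: π_Y = (261 - Q)q_Y - (97q_Y + (3/2)q_Y²). Setting ∂π_Y/∂q_Y = 0: 164 - 5q_Y - (q_E) = 0.
Echo's profit: π_E = (261 - Q)q_E - (82q_E + (1/2)q_E²). Setting ∂π_E/∂q_E = 0: 179 - 3q_E - (q_Y) = 0.
So q_Y = (164 - q_E)/5 and q_E = (179 - q_Y)/3.
Solving the pair: q_Y = 313/14, q_E = 731/14.
Total output Q = 313/14 + 731/14 = 522/7.

74.57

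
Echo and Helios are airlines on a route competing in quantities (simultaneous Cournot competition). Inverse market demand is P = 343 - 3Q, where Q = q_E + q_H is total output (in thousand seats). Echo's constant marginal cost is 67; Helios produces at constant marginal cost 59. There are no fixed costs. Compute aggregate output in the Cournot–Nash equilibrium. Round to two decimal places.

62.22

Echo's profit: π_E = (343 - 3Q)q_E - (67q_E). Setting ∂π_E/∂q_E = 0: 276 - 6q_E - 3(q_H) = 0.
Helios's profit: π_H = (343 - 3Q)q_H - (59q_H). Setting ∂π_H/∂q_H = 0: 284 - 6q_H - 3(q_E) = 0.
Best responses: q_E = (276 - 3q_H)/6, q_H = (284 - 3q_E)/6.
Substituting one into the other gives q_E = 268/9 and q_H = 292/9.
Total output Q = 268/9 + 292/9 = 560/9.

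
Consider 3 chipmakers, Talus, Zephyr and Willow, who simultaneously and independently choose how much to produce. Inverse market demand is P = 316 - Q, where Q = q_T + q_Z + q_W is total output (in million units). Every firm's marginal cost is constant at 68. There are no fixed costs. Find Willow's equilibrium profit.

3844

Each firm earns π_i = (316 - Q)q_i - 68q_i.
First-order condition (treating rivals' output as given): 248 - 2q_i - Σ_{j≠i} q_j = 0.
With identical firms every q_j equals q_i, so Σ_{j≠i} q_j = 2q_i and 248 = 4q_i, giving q_i = 62.
Price P = 316 - 186 = 130.
Willow's profit: (130 - 68)·62 = 3844.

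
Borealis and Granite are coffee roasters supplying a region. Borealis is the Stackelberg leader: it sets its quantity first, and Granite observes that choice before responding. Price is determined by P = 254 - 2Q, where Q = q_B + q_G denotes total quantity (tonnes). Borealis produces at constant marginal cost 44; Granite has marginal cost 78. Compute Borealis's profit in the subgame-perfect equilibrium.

3721

Solve by backward induction. Given q_B, the follower Granite maximises π_G = (254 - 2q_B - 2q_G)q_G - 78q_G.
Follower FOC: 176 - 2q_B - 4q_G = 0, so q_G(q_B) = (176 - 2q_B)/4.
Borealis substitutes q_G(q_B) into its own profit: π_B = q_B(254 - 2q_B - (176 - 2q_B)/2) - 44q_B = (166 - q_B)q_B - 44q_B.
Leader FOC: 122 - 2q_B = 0, so q_B = 61.
Then q_G = (176 - 2·61)/4 = 27/2.
Price P = 254 - 2·(149/2) = 105.
Borealis's profit: (105 - 44)·61 = 3721.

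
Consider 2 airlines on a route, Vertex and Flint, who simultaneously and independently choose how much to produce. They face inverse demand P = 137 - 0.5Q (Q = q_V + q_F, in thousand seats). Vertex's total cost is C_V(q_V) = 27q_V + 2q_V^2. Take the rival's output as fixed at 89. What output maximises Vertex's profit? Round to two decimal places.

13.10

With the rival's output fixed at 89, Vertex's profit is π_V = (137 - (1/2)·89 - (1/2)q_V)q_V - (27q_V + 2q_V²) = (185/2 - (1/2)q_V)q_V - (27q_V + 2q_V²).
∂π_V/∂q_V = 131/2 - 5q_V = 0, so q_V = 131/10.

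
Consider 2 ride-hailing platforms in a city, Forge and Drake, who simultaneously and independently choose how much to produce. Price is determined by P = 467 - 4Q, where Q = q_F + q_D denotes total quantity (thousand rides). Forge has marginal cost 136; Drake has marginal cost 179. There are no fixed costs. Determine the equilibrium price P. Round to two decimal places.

260.67

Forge's profit: π_F = (467 - 4Q)q_F - (136q_F). Setting ∂π_F/∂q_F = 0: 331 - 8q_F - 4(q_D) = 0.
Drake's profit: π_D = (467 - 4Q)q_D - (179q_D). Setting ∂π_D/∂q_D = 0: 288 - 8q_D - 4(q_F) = 0.
So q_F = (331 - 4q_D)/8 and q_D = (288 - 4q_F)/8.
Substituting one into the other gives q_F = 187/6 and q_D = 245/12.
Total output Q = 619/12, so price P = 467 - 4·(619/12) = 782/3.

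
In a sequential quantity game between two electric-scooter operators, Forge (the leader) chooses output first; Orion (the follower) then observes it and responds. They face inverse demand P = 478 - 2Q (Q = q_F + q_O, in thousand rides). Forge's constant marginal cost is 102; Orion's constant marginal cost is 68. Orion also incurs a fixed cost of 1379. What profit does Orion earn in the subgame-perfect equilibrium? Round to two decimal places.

Solve by backward induction. Given q_F, the follower Orion maximises π_O = (478 - 2q_F - 2q_O)q_O - 68q_O.
Follower FOC: 410 - 2q_F - 4q_O = 0, so q_O(q_F) = (410 - 2q_F)/4.
Forge substitutes q_O(q_F) into its own profit: π_F = q_F(478 - 2q_F - (410 - 2q_F)/2) - 102q_F = (273 - q_F)q_F - 102q_F.
Leader FOC: 171 - 2q_F = 0, so q_F = 171/2.
Then q_O = (410 - 2·(171/2))/4 = 239/4.
Price P = 478 - 2·(581/4) = 375/2.
Orion's profit: (375/2 - 68)·(239/4) - 1379 = 5761.1250.

5761.13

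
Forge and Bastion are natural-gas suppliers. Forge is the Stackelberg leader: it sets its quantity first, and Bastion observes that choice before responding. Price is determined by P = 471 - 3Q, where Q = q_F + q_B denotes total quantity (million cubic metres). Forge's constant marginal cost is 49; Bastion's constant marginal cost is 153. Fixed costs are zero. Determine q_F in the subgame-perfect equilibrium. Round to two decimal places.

The follower Bastion best-responds to any q_F: π_B = (471 - 3Q)q_B - 153q_B.
Follower FOC: 318 - 3q_F - 6q_B = 0, so q_B(q_F) = (318 - 3q_F)/6.
The leader anticipates this reaction. Substituting into P = 471 - 3Q gives P = 312 - (3/2)q_F, so π_F = (312 - (3/2)q_F)q_F - 49q_F.
Maximising: ∂π_F/∂q_F = 263 - 3q_F = 0, giving q_F = 263/3.
Then q_B = (318 - 3·(263/3))/6 = 55/6.

87.67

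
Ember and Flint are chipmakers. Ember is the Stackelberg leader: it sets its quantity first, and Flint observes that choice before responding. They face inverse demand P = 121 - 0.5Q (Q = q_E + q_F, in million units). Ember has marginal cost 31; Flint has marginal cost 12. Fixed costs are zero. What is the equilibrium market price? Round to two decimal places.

48.75

The follower Flint best-responds to any q_E: π_F = (121 - 0.5Q)q_F - 12q_F.
Follower FOC: 109 - (1/2)q_E - q_F = 0, so q_F(q_E) = (109 - (1/2)q_E).
The leader anticipates this reaction. Substituting into P = 121 - 0.5Q gives P = 133/2 - (1/4)q_E, so π_E = (133/2 - (1/4)q_E)q_E - 31q_E.
Leader FOC: 71/2 - (1/2)q_E = 0, so q_E = 71.
Then q_F = (109 - (1/2)·71) = 147/2.
Total output Q = 289/2, so price P = 121 - (1/2)·(289/2) = 195/4.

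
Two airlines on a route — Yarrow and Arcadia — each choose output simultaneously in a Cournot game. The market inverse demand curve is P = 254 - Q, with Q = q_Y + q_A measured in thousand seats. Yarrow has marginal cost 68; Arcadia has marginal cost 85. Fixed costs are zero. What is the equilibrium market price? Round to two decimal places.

135.67

Yarrow's profit: π_Y = (254 - Q)q_Y - (68q_Y). Setting ∂π_Y/∂q_Y = 0: 186 - 2q_Y - (q_A) = 0.
Arcadia's first-order condition: 169 - 2q_A - (q_Y) = 0.
Rearranging gives the reaction functions q_Y = (186 - q_A)/2 and q_A = (169 - q_Y)/2.
Solving the pair: q_Y = 203/3, q_A = 152/3.
Total output Q = 355/3, so price P = 254 - 355/3 = 407/3.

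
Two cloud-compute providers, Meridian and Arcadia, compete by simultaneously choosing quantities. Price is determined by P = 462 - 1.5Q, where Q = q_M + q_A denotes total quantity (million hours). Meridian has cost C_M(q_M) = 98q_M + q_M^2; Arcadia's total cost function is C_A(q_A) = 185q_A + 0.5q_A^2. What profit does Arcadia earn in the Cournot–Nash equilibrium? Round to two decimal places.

4468.45

Meridian's profit: π_M = (462 - 1.5Q)q_M - (98q_M + q_M²). Setting ∂π_M/∂q_M = 0: 364 - 5q_M - (3/2)(q_A) = 0.
Arcadia's profit: π_A = (462 - 1.5Q)q_A - (185q_A + (1/2)q_A²). Setting ∂π_A/∂q_A = 0: 277 - 4q_A - (3/2)(q_M) = 0.
Rearranging gives the reaction functions q_M = (364 - (3/2)q_A)/5 and q_A = (277 - (3/2)q_M)/4.
Substituting one into the other gives q_M = 58.6197 and q_A = 47.2676.
Price P = 462 - (3/2)·105.8873 = 303.1690.
Arcadia's profit: 303.1690·47.2676 - 185·47.2676 - (1/2)·47.2676² = 4468.4531.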